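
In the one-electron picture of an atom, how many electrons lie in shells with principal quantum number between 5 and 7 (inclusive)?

Shell n has n² orbitals: 5²=25 + 6²=36 + 7²=49 = 110 orbitals.
Two spin states per orbital: 2 × 110 = 220 electrons.

220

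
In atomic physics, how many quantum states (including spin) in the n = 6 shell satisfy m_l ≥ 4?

Contributions: l=4 → 1; l=5 → 2.
Orbitals: 1 + 2 = 3. Each orbital carries two spin states, so 3 × 2 = 6 states.

6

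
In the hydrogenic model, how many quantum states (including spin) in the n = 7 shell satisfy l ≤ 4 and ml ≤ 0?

Orbitals with l ≤ 4 and ml ≤ 0, by l: l=0 → 1; l=1 → 2; l=2 → 3; l=3 → 4; l=4 → 5.
Orbitals: 1 + 2 + 3 + 4 + 5 = 15. Each orbital carries two spin states, so 15 × 2 = 30 states.

30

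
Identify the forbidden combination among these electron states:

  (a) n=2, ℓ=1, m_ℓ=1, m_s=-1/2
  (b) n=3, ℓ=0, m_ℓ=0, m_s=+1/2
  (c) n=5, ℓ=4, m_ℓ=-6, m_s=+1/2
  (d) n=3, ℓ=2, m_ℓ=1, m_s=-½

(c)

(c) has |m_ℓ| = 6 > ℓ = 4, violating −ℓ ≤ m_ℓ ≤ ℓ.
The remaining sets (a), (b), (d) satisfy all four rules.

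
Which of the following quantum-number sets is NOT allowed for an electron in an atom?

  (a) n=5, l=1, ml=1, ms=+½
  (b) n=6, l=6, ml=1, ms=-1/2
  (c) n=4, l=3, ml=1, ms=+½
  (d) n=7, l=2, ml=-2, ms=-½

(b)

(b) has l = 6 ≥ n = 6, violating 0 ≤ l ≤ n−1.
The remaining sets (a), (c), (d) satisfy all four rules.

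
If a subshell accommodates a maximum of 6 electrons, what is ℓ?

ℓ = 1

2(2ℓ+1) = 6 ⇒ 2ℓ+1 = 3 ⇒ ℓ = 1.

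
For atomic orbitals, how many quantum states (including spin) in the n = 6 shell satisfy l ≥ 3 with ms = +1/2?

For n = 6, l ranges over 0 … 5.
Contributions: l=3 → 7; l=4 → 9; l=5 → 11.
Orbitals: 7 + 9 + 11 = 27. With ms fixed to a single value there is one state per orbital, giving 27 states.

27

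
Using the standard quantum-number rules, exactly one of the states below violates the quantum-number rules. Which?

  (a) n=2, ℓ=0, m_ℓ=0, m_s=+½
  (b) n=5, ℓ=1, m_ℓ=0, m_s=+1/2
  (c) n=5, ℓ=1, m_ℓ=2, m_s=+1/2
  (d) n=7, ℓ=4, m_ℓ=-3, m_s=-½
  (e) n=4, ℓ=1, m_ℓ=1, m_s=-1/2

(c)

(c) has |m_ℓ| = 2 > ℓ = 1, violating −ℓ ≤ m_ℓ ≤ ℓ.
The remaining sets (a), (b), (d), (e) satisfy all four rules.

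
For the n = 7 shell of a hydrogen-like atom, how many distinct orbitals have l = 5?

Go through l = 0, …, 6 (the values permitted for n = 7).
Contributions: l=5 → 11.
Total orbitals: 11.

11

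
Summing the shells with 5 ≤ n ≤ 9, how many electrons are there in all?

510

Shell n has n² orbitals: 5²=25 + 6²=36 + 7²=49 + 8²=64 + 9²=81 = 255 orbitals.
Two spin states per orbital: 2 × 255 = 510 electrons.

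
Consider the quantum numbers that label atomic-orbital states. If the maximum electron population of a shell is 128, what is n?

n = 8

2n² = 128 ⇒ n² = 64 ⇒ n = 8.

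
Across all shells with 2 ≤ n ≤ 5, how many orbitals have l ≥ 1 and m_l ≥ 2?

Count contributing orbitals for each principal shell:
n=3 → 1; n=4 → 3; n=5 → 6.
Total orbitals: 1 + 3 + 6 = 10.

10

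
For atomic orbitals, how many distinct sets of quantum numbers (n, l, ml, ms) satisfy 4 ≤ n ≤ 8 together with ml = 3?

Per-shell orbital counts meeting the constraint:
n=4 → 1; n=5 → 2; n=6 → 3; n=7 → 4; n=8 → 5.
Orbitals: 1 + 2 + 3 + 4 + 5 = 15. Including both spin states (ms = ±1/2) gives 2 × 15 = 30 states.

30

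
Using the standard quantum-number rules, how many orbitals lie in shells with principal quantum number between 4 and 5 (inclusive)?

Shell n has n² orbitals: 4²=16 + 5²=25 = 41 orbitals.

41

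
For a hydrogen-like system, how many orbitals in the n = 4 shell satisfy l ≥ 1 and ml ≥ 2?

For n = 4, l ranges over 0 … 3.
Contributions: l=2 → 1; l=3 → 2.
Total orbitals: 1 + 2 = 3.

3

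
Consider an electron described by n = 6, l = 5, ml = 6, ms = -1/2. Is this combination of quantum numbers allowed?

Not allowed

The magnetic quantum number must satisfy −l ≤ ml ≤ l. With l = 5, ml can only be -5, -4, -3, -2, -1, 0, 1, 2, 3, 4, 5, so ml = 6 is forbidden.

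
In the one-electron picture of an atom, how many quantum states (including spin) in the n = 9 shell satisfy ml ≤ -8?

2

Contributions: l=8 → 1.
Orbitals: 1. Each orbital carries two spin states, so 1 × 2 = 2 states.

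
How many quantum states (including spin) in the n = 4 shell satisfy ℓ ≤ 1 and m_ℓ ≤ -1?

2

With n = 4 the allowed ℓ are 0, 1, …, 3.
The (ℓ, m_ℓ) pairs meeting ℓ ≤ 1 and m_ℓ ≤ -1 give: ℓ=1 → 1.
Orbitals: 1. Each orbital carries two spin states, so 1 × 2 = 2 states.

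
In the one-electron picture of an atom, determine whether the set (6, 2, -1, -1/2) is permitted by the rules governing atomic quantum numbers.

Valid

n = 6 is a positive integer. l = 2 satisfies 0 ≤ l ≤ n−1 = 5. ml = -1 lies in the range −l … +l (here −2 … 2). ms = -1/2 is one of ±1/2.
All four constraints are satisfied.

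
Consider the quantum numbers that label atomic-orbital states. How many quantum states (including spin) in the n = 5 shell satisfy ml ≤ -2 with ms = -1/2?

Go through l = 0, …, 4 (the values permitted for n = 5).
Contributions: l=2 → 1; l=3 → 2; l=4 → 3.
Orbitals: 1 + 2 + 3 = 6. With ms fixed to a single value there is one state per orbital, giving 6 states.

6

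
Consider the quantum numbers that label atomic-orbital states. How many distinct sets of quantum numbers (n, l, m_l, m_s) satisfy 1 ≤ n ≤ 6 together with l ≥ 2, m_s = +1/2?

70

Work shell by shell — for each n, count the (l, m_l) pairs that satisfy l ≥ 2:
n=3 → 5; n=4 → 12; n=5 → 21; n=6 → 32.
Orbitals: 5 + 12 + 21 + 32 = 70. With m_s fixed to +1/2 there is one state per orbital, so 70 states.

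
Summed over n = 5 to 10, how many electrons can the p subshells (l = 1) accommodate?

A p subshell (l = 1) exists for every n ≥ 2, so shells n = 5, 6, 7, 8, 9, 10 each contribute one — 6 subshells.
Since each p subshell holds 2(2·1+1) = 6 electrons, the total is 6 × 6 = 36.

36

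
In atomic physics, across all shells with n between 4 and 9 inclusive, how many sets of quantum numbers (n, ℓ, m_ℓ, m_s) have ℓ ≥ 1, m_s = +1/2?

Per-shell orbital counts meeting the constraint:
n=4 → 15; n=5 → 24; n=6 → 35; n=7 → 48; n=8 → 63; n=9 → 80.
Orbitals: 15 + 24 + 35 + 48 + 63 + 80 = 265. With m_s fixed to +1/2 there is one state per orbital, so 265 states.

265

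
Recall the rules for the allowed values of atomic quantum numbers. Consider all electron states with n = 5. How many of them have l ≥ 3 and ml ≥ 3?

The n = 5 shell has l = 0 through 4; check each.
The (l, ml) pairs meeting l ≥ 3 and ml ≥ 3 give: l=3 → 1; l=4 → 2.
Orbitals: 1 + 2 = 3. Each orbital carries two spin states, so 3 × 2 = 6 states.

6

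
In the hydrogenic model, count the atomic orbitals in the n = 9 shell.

81

The n = 9 shell contains n² = 9² = 81 orbitals.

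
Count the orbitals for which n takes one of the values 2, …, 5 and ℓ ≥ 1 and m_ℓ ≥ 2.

10

Count contributing orbitals for each principal shell:
n=3 → 1; n=4 → 3; n=5 → 6.
Total orbitals: 1 + 3 + 6 = 10.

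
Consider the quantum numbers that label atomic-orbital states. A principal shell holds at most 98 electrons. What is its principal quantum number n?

n = 7

2n² = 98 ⇒ n² = 49 ⇒ n = 7.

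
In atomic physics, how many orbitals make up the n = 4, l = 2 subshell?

5

A subshell has 2l+1 orbitals; with l = 2, that's 5.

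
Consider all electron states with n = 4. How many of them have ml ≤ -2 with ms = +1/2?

The n = 4 shell has l = 0 through 3; check each.
Contributions: l=2 → 1; l=3 → 2.
Orbitals: 1 + 2 = 3. With ms fixed to a single value there is one state per orbital, giving 3 states.

3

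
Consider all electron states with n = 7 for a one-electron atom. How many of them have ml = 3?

8

For n = 7, l ranges over 0 … 6.
The (l, ml) pairs meeting ml = 3 give: l=3 → 1; l=4 → 1; l=5 → 1; l=6 → 1.
Orbitals: 1 + 1 + 1 + 1 = 4. Each orbital carries two spin states, so 4 × 2 = 8 states.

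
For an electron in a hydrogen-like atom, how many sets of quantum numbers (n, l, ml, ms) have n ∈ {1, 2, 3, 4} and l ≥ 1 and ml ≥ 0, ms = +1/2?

Per-shell orbital counts meeting the constraint:
n=2 → 2; n=3 → 5; n=4 → 9.
Orbitals: 2 + 5 + 9 = 16. With ms fixed to +1/2 there is one state per orbital, so 16 states.

16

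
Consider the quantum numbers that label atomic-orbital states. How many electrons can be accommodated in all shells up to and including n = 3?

Total orbitals = 1² + 2² + 3² = 14. Doubling for spin gives 28 electrons.

28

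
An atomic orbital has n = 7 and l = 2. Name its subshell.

l = 2 corresponds to the letter 'd', so the subshell is 7d.

7d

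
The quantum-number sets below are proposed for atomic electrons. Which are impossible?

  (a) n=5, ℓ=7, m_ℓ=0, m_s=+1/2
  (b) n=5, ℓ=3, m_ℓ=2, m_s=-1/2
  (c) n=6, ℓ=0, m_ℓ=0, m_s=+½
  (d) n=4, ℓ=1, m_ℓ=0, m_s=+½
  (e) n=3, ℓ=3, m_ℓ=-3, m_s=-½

(a) and (e)

(a) has ℓ = 7 ≥ n = 5, violating 0 ≤ ℓ ≤ n−1.
(e) has ℓ = 3 ≥ n = 3, violating 0 ≤ ℓ ≤ n−1.
The remaining sets (b), (c), (d) satisfy all four rules.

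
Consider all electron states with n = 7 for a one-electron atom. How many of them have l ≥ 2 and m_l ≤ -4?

With n = 7 the allowed l are 0, 1, …, 6.
Orbitals with l ≥ 2 and m_l ≤ -4, by l: l=4 → 1; l=5 → 2; l=6 → 3.
Orbitals: 1 + 2 + 3 = 6. Each orbital carries two spin states, so 6 × 2 = 12 states.

12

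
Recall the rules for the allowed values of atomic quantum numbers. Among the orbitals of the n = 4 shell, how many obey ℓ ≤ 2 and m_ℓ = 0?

3

For n = 4, ℓ ranges over 0 … 3.
Per ℓ-value: ℓ=0 → 1; ℓ=1 → 1; ℓ=2 → 1.
Total orbitals: 1 + 1 + 1 = 3.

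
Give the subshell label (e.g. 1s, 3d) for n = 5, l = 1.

5p

l = 1 corresponds to the letter 'p', so the subshell is 5p.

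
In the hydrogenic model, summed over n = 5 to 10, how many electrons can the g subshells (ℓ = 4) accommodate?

108

A g subshell (ℓ = 4) exists for every n ≥ 5, so shells n = 5, 6, 7, 8, 9, 10 each contribute one — 6 subshells.
Since each g subshell holds 2(2·4+1) = 18 electrons, the total is 6 × 18 = 108.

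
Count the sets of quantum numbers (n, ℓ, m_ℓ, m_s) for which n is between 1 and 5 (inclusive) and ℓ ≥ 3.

46

Work shell by shell — for each n, count the (ℓ, m_ℓ) pairs that satisfy ℓ ≥ 3:
n=4 → 7; n=5 → 16.
Orbitals: 7 + 16 = 23. Including both spin states (m_s = ±1/2) gives 2 × 23 = 46 states.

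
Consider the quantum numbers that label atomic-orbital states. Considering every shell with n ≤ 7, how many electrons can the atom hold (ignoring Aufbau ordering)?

Total orbitals = 1² + 2² + 3² + 4² + 5² + 6² + 7² = 140. Doubling for spin gives 280 electrons.

280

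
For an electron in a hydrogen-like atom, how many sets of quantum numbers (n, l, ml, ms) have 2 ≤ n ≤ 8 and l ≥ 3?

For each n in the range, tally the orbitals obeying l ≥ 3:
n=4 → 7; n=5 → 16; n=6 → 27; n=7 → 40; n=8 → 55.
Orbitals: 7 + 16 + 27 + 40 + 55 = 145. Including both spin states (ms = ±1/2) gives 2 × 145 = 290 states.

290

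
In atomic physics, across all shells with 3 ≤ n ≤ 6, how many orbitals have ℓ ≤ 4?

Per-shell orbital counts meeting the constraint:
n=3 → 9; n=4 → 16; n=5 → 25; n=6 → 25.
Total orbitals: 9 + 16 + 25 + 25 = 75.

75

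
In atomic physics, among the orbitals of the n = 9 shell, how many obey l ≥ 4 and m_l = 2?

The n = 9 shell has l = 0 through 8; check each.
Contributions: l=4 → 1; l=5 → 1; l=6 → 1; l=7 → 1; l=8 → 1.
Total orbitals: 1 + 1 + 1 + 1 + 1 = 5.

5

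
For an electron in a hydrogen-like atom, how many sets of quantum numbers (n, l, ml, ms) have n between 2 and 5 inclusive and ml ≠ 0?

80

Count contributing orbitals for each principal shell:
n=2 → 2; n=3 → 6; n=4 → 12; n=5 → 20.
Orbitals: 2 + 6 + 12 + 20 = 40. Including both spin states (ms = ±1/2) gives 2 × 40 = 80 states.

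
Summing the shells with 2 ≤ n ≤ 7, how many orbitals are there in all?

Shell n has n² orbitals: 2²=4 + 3²=9 + 4²=16 + 5²=25 + 6²=36 + 7²=49 = 139 orbitals.

139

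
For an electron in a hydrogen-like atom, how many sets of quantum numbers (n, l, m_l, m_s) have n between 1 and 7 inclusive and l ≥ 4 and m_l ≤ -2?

44

Treat each shell separately and count matching orbitals:
n=5 → 3; n=6 → 7; n=7 → 12.
Orbitals: 3 + 7 + 12 = 22. Including both spin states (m_s = ±1/2) gives 2 × 22 = 44 states.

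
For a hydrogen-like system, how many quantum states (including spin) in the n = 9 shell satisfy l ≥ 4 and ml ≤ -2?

50

For n = 9, l ranges over 0 … 8.
The (l, ml) pairs meeting l ≥ 4 and ml ≤ -2 give: l=4 → 3; l=5 → 4; l=6 → 5; l=7 → 6; l=8 → 7.
Orbitals: 3 + 4 + 5 + 6 + 7 = 25. Each orbital carries two spin states, so 25 × 2 = 50 states.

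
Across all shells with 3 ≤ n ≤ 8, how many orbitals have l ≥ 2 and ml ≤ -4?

Go shell by shell, enumerating (l, ml) with l ≥ 2 and ml ≤ -4:
n=5 → 1; n=6 → 3; n=7 → 6; n=8 → 10.
Total orbitals: 1 + 3 + 6 + 10 = 20.

20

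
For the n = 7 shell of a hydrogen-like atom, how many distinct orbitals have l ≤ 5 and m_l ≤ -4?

3

The n = 7 shell has l = 0 through 6; check each.
Contributions: l=4 → 1; l=5 → 2.
Total orbitals: 1 + 2 = 3.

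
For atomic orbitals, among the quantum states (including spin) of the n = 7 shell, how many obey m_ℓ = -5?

For n = 7, ℓ ranges over 0 … 6.
Orbitals with m_ℓ = -5, by ℓ: ℓ=5 → 1; ℓ=6 → 1.
Orbitals: 1 + 1 = 2. Each orbital carries two spin states, so 2 × 2 = 4 states.

4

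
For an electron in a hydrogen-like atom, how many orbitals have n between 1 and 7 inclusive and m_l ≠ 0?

112

Count contributing orbitals for each principal shell:
n=2 → 2; n=3 → 6; n=4 → 12; n=5 → 20; n=6 → 30; n=7 → 42.
Total orbitals: 2 + 6 + 12 + 20 + 30 + 42 = 112.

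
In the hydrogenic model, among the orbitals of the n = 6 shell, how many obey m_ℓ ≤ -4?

3

For n = 6, ℓ ranges over 0 … 5.
Per ℓ-value: ℓ=4 → 1; ℓ=5 → 2.
Total orbitals: 1 + 2 = 3.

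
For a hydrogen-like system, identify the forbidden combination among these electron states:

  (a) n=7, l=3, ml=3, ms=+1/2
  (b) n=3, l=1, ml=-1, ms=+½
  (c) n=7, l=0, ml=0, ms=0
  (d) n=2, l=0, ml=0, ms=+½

(c) has ms = 0, but an electron's spin must be ±1/2.
The remaining sets (a), (b), (d) satisfy all four rules.

(c)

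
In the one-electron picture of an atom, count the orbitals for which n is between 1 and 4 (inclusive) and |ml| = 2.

6

Go shell by shell, enumerating (l, ml) with |ml| = 2:
n=3 → 2; n=4 → 4.
Total orbitals: 2 + 4 = 6.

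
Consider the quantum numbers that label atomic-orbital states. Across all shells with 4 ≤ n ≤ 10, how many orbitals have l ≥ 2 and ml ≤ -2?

119

Go shell by shell, enumerating (l, ml) with l ≥ 2 and ml ≤ -2:
n=4 → 3; n=5 → 6; n=6 → 10; n=7 → 15; n=8 → 21; n=9 → 28; n=10 → 36.
Total orbitals: 3 + 6 + 10 + 15 + 21 + 28 + 36 = 119.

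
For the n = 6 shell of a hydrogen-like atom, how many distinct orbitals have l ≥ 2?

Contributions: l=2 → 5; l=3 → 7; l=4 → 9; l=5 → 11.
Total orbitals: 5 + 7 + 9 + 11 = 32.

32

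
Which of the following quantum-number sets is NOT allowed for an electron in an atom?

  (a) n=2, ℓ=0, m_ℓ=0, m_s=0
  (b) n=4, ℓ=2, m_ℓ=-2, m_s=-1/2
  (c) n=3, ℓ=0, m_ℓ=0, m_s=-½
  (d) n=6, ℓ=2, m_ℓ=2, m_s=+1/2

(a)

(a) has m_s = 0, but an electron's spin must be ±1/2.
The remaining sets (b), (c), (d) satisfy all four rules.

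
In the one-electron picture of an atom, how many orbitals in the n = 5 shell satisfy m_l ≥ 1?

10

For n = 5, l ranges over 0 … 4.
The (l, m_l) pairs meeting m_l ≥ 1 give: l=1 → 1; l=2 → 2; l=3 → 3; l=4 → 4.
Total orbitals: 1 + 2 + 3 + 4 = 10.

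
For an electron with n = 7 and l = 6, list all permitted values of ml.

ml takes every integer from −l to +l. With l = 6 that gives the 13 values -6, -5, -4, -3, -2, -1, 0, 1, 2, 3, 4, 5, 6.

-6, -5, -4, -3, -2, -1, 0, 1, 2, 3, 4, 5, 6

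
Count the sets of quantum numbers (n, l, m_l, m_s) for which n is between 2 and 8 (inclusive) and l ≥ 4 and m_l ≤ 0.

120

Go shell by shell, enumerating (l, m_l) with l ≥ 4 and m_l ≤ 0:
n=5 → 5; n=6 → 11; n=7 → 18; n=8 → 26.
Orbitals: 5 + 11 + 18 + 26 = 60. Including both spin states (m_s = ±1/2) gives 2 × 60 = 120 states.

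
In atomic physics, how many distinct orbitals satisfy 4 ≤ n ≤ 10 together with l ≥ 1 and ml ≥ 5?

Work shell by shell — for each n, count the (l, ml) pairs that satisfy l ≥ 1 and ml ≥ 5:
n=6 → 1; n=7 → 3; n=8 → 6; n=9 → 10; n=10 → 15.
Total orbitals: 1 + 3 + 6 + 10 + 15 = 35.

35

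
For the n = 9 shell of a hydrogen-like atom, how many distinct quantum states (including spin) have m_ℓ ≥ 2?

56

Go through ℓ = 0, …, 8 (the values permitted for n = 9).
Per ℓ-value: ℓ=2 → 1; ℓ=3 → 2; ℓ=4 → 3; ℓ=5 → 4; ℓ=6 → 5; ℓ=7 → 6; ℓ=8 → 7.
Orbitals: 1 + 2 + 3 + 4 + 5 + 6 + 7 = 28. Each orbital carries two spin states, so 28 × 2 = 56 states.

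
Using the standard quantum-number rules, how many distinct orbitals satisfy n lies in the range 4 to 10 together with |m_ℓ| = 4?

42

For each n in the range, tally the orbitals obeying |m_ℓ| = 4:
n=5 → 2; n=6 → 4; n=7 → 6; n=8 → 8; n=9 → 10; n=10 → 12.
Total orbitals: 2 + 4 + 6 + 8 + 10 + 12 = 42.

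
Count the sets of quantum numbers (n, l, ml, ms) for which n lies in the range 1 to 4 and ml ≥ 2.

Count contributing orbitals for each principal shell:
n=3 → 1; n=4 → 3.
Orbitals: 1 + 3 = 4. Including both spin states (ms = ±1/2) gives 2 × 4 = 8 states.

8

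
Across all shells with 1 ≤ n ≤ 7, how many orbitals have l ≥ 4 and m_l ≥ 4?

Treat each shell separately and count matching orbitals:
n=5 → 1; n=6 → 3; n=7 → 6.
Total orbitals: 1 + 3 + 6 = 10.

10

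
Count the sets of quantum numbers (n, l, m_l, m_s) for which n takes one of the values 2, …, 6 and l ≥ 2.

Count contributing orbitals for each principal shell:
n=3 → 5; n=4 → 12; n=5 → 21; n=6 → 32.
Orbitals: 5 + 12 + 21 + 32 = 70. Including both spin states (m_s = ±1/2) gives 2 × 70 = 140 states.

140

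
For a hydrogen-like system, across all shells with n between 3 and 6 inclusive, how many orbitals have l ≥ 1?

For each n in the range, tally the orbitals obeying l ≥ 1:
n=3 → 8; n=4 → 15; n=5 → 24; n=6 → 35.
Total orbitals: 8 + 15 + 24 + 35 = 82.

82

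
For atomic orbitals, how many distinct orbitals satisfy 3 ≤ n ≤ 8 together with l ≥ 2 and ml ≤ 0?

Go shell by shell, enumerating (l, ml) with l ≥ 2 and ml ≤ 0:
n=3 → 3; n=4 → 7; n=5 → 12; n=6 → 18; n=7 → 25; n=8 → 33.
Total orbitals: 3 + 7 + 12 + 18 + 25 + 33 = 98.

98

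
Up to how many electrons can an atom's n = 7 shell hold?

98

A shell holds 2n² electrons: 2 × 7² = 2 × 49 = 98.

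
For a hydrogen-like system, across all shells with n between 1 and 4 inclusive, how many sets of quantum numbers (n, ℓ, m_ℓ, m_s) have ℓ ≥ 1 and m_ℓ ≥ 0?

32

Treat each shell separately and count matching orbitals:
n=2 → 2; n=3 → 5; n=4 → 9.
Orbitals: 2 + 5 + 9 = 16. Including both spin states (m_s = ±1/2) gives 2 × 16 = 32 states.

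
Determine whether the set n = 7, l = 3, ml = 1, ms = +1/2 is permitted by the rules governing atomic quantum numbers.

n = 7 is a positive integer. l = 3 satisfies 0 ≤ l ≤ n−1 = 6. ml = 1 lies in the range −l … +l (here −3 … 3). ms = +1/2 is one of ±1/2.
All four constraints are satisfied.

Allowed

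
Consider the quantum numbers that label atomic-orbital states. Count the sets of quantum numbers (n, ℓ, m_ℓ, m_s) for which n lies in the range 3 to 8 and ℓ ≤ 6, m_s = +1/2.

Treat each shell separately and count matching orbitals:
n=3 → 9; n=4 → 16; n=5 → 25; n=6 → 36; n=7 → 49; n=8 → 49.
Orbitals: 9 + 16 + 25 + 36 + 49 + 49 = 184. With m_s fixed to +1/2 there is one state per orbital, so 184 states.

184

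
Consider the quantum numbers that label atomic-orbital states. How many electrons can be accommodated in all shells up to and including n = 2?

Total orbitals = 1² + 2² = 5. Doubling for spin gives 10 electrons.

10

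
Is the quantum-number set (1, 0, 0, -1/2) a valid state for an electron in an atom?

Yes

n = 1 is a positive integer. ℓ = 0 satisfies 0 ≤ ℓ ≤ n−1 = 0. m_ℓ = 0 lies in the range −ℓ … +ℓ (here 0). m_s = -1/2 is one of ±1/2.
All four constraints are satisfied.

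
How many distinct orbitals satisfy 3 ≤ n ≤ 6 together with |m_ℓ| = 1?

Count contributing orbitals for each principal shell:
n=3 → 4; n=4 → 6; n=5 → 8; n=6 → 10.
Total orbitals: 4 + 6 + 8 + 10 = 28.

28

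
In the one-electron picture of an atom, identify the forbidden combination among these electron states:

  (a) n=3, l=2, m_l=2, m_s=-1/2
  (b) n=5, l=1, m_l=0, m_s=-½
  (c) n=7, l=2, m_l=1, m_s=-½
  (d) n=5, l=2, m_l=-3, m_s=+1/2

(d) has |m_l| = 3 > l = 2, violating −l ≤ m_l ≤ l.
The remaining sets (a), (b), (c) satisfy all four rules.

(d)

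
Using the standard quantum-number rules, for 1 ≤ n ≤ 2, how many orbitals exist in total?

5

Total orbitals = 1² + 2² = 5.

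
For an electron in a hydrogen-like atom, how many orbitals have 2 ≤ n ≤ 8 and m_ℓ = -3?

15

Per-shell orbital counts meeting the constraint:
n=4 → 1; n=5 → 2; n=6 → 3; n=7 → 4; n=8 → 5.
Total orbitals: 1 + 2 + 3 + 4 + 5 = 15.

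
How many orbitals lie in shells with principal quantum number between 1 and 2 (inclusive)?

5

Shell n has n² orbitals: 1²=1 + 2²=4 = 5 orbitals.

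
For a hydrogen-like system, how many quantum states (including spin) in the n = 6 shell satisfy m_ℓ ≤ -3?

12

Go through ℓ = 0, …, 5 (the values permitted for n = 6).
Per ℓ-value: ℓ=3 → 1; ℓ=4 → 2; ℓ=5 → 3.
Orbitals: 1 + 2 + 3 = 6. Each orbital carries two spin states, so 6 × 2 = 12 states.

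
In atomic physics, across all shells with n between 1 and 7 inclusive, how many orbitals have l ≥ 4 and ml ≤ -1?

28

Per-shell orbital counts meeting the constraint:
n=5 → 4; n=6 → 9; n=7 → 15.
Total orbitals: 4 + 9 + 15 = 28.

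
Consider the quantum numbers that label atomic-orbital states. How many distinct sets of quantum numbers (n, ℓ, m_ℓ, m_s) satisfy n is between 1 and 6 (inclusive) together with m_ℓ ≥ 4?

8

Per-shell orbital counts meeting the constraint:
n=5 → 1; n=6 → 3.
Orbitals: 1 + 3 = 4. Including both spin states (m_s = ±1/2) gives 2 × 4 = 8 states.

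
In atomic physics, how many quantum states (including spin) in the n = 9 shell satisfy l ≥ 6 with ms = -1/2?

45

Contributions: l=6 → 13; l=7 → 15; l=8 → 17.
Orbitals: 13 + 15 + 17 = 45. With ms fixed to a single value there is one state per orbital, giving 45 states.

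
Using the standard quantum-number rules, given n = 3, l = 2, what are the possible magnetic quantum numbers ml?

ml takes every integer from −l to +l. With l = 2 that gives the 5 values -2, -1, 0, 1, 2.

-2, -1, 0, 1, 2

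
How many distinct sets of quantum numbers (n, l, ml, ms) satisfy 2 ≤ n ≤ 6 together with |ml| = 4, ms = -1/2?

6

Go shell by shell, enumerating (l, ml) with |ml| = 4:
n=5 → 2; n=6 → 4.
Orbitals: 2 + 4 = 6. With ms fixed to -1/2 there is one state per orbital, so 6 states.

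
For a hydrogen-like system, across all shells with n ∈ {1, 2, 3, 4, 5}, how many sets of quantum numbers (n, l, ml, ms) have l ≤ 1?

34

Go shell by shell, enumerating (l, ml) with l ≤ 1:
n=1 → 1; n=2 → 4; n=3 → 4; n=4 → 4; n=5 → 4.
Orbitals: 1 + 4 + 4 + 4 + 4 = 17. Including both spin states (ms = ±1/2) gives 2 × 17 = 34 states.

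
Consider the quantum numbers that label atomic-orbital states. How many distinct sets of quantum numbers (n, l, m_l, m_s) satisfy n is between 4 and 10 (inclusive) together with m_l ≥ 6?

Count contributing orbitals for each principal shell:
n=7 → 1; n=8 → 3; n=9 → 6; n=10 → 10.
Orbitals: 1 + 3 + 6 + 10 = 20. Including both spin states (m_s = ±1/2) gives 2 × 20 = 40 states.

40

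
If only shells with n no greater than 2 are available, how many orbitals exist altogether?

Total orbitals = 1² + 2² = 5.

5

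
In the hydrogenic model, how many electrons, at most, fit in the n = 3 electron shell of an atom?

18

A shell holds 2n² electrons: 2 × 3² = 2 × 9 = 18.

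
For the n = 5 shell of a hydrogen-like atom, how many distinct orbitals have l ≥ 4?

9

The n = 5 shell has l = 0 through 4; check each.
The (l, m_l) pairs meeting l ≥ 4 give: l=4 → 9.
Total orbitals: 9.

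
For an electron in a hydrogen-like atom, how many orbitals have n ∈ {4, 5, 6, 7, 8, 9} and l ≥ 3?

Treat each shell separately and count matching orbitals:
n=4 → 7; n=5 → 16; n=6 → 27; n=7 → 40; n=8 → 55; n=9 → 72.
Total orbitals: 7 + 16 + 27 + 40 + 55 + 72 = 217.

217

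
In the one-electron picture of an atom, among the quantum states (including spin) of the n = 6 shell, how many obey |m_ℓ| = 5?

With n = 6 the allowed ℓ are 0, 1, …, 5.
The (ℓ, m_ℓ) pairs meeting |m_ℓ| = 5 give: ℓ=5 → 2.
Orbitals: 2. Each orbital carries two spin states, so 2 × 2 = 4 states.

4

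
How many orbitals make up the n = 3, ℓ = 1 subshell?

3

A subshell has 2ℓ+1 orbitals; with ℓ = 1, that's 3.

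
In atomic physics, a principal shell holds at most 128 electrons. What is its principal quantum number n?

n = 8

2n² = 128 ⇒ n² = 64 ⇒ n = 8.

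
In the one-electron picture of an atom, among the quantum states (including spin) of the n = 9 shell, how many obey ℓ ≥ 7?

64

For n = 9, ℓ ranges over 0 … 8.
Per ℓ-value: ℓ=7 → 15; ℓ=8 → 17.
Orbitals: 15 + 17 = 32. Each orbital carries two spin states, so 32 × 2 = 64 states.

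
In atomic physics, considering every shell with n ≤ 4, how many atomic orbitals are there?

Total orbitals = 1² + 2² + 3² + 4² = 30.

30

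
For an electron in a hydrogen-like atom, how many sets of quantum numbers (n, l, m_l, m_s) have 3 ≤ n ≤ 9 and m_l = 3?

42

Treat each shell separately and count matching orbitals:
n=4 → 1; n=5 → 2; n=6 → 3; n=7 → 4; n=8 → 5; n=9 → 6.
Orbitals: 1 + 2 + 3 + 4 + 5 + 6 = 21. Including both spin states (m_s = ±1/2) gives 2 × 21 = 42 states.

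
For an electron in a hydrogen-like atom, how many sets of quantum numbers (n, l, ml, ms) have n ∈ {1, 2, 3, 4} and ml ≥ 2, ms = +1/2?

Per-shell orbital counts meeting the constraint:
n=3 → 1; n=4 → 3.
Orbitals: 1 + 3 = 4. With ms fixed to +1/2 there is one state per orbital, so 4 states.

4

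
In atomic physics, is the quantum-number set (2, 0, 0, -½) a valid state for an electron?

Yes

n = 2 is a positive integer. ℓ = 0 satisfies 0 ≤ ℓ ≤ n−1 = 1. m_ℓ = 0 lies in the range −ℓ … +ℓ (here 0). m_s = -1/2 is one of ±1/2.
All four constraints are satisfied.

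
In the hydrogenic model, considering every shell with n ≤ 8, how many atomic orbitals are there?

204

Total orbitals = 1² + 2² + 3² + 4² + 5² + 6² + 7² + 8² = 204.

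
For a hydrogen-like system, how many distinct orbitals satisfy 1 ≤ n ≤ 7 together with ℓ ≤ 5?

127

Go shell by shell, enumerating (ℓ, m_ℓ) with ℓ ≤ 5:
n=1 → 1; n=2 → 4; n=3 → 9; n=4 → 16; n=5 → 25; n=6 → 36; n=7 → 36.
Total orbitals: 1 + 4 + 9 + 16 + 25 + 36 + 36 = 127.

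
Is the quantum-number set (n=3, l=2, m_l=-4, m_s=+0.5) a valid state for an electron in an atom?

The magnetic quantum number must satisfy −l ≤ m_l ≤ l. With l = 2, m_l can only be -2, -1, 0, 1, 2, so m_l = -4 is forbidden.

Not allowed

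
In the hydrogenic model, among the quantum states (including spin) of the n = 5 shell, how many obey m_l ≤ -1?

20

Contributions: l=1 → 1; l=2 → 2; l=3 → 3; l=4 → 4.
Orbitals: 1 + 2 + 3 + 4 = 10. Each orbital carries two spin states, so 10 × 2 = 20 states.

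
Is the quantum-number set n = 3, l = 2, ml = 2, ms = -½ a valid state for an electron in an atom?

n = 3 is a positive integer. l = 2 satisfies 0 ≤ l ≤ n−1 = 2. ml = 2 lies in the range −l … +l (here −2 … 2). ms = -1/2 is one of ±1/2.
All four constraints are satisfied.

Yes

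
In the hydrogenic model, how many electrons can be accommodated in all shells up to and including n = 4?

60

Total orbitals = 1² + 2² + 3² + 4² = 30. Doubling for spin gives 60 electrons.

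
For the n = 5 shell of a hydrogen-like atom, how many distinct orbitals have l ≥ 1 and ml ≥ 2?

The (l, ml) pairs meeting l ≥ 1 and ml ≥ 2 give: l=2 → 1; l=3 → 2; l=4 → 3.
Total orbitals: 1 + 2 + 3 = 6.

6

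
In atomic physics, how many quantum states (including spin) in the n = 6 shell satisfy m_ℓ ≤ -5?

Go through ℓ = 0, …, 5 (the values permitted for n = 6).
Per ℓ-value: ℓ=5 → 1.
Orbitals: 1. Each orbital carries two spin states, so 1 × 2 = 2 states.

2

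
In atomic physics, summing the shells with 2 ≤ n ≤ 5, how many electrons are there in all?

Shell n has n² orbitals: 2²=4 + 3²=9 + 4²=16 + 5²=25 = 54 orbitals.
Two spin states per orbital: 2 × 54 = 108 electrons.

108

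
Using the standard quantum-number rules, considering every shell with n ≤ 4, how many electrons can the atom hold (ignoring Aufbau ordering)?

60

Total orbitals = 1² + 2² + 3² + 4² = 30. Doubling for spin gives 60 electrons.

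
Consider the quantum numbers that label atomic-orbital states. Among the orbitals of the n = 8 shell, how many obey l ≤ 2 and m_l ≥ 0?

Contributions: l=0 → 1; l=1 → 2; l=2 → 3.
Total orbitals: 1 + 2 + 3 = 6.

6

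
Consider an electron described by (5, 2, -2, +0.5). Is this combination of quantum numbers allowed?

Valid

n = 5 is a positive integer. l = 2 satisfies 0 ≤ l ≤ n−1 = 4. ml = -2 lies in the range −l … +l (here −2 … 2). ms = +1/2 is one of ±1/2.
All four constraints are satisfied.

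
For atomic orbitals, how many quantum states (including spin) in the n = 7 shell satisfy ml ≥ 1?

The (l, ml) pairs meeting ml ≥ 1 give: l=1 → 1; l=2 → 2; l=3 → 3; l=4 → 4; l=5 → 5; l=6 → 6.
Orbitals: 1 + 2 + 3 + 4 + 5 + 6 = 21. Each orbital carries two spin states, so 21 × 2 = 42 states.

42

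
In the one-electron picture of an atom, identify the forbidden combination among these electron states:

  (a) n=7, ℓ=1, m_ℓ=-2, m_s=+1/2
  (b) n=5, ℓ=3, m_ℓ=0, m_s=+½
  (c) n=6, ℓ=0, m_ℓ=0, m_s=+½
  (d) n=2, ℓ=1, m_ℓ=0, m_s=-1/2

(a) has |m_ℓ| = 2 > ℓ = 1, violating −ℓ ≤ m_ℓ ≤ ℓ.
The remaining sets (b), (c), (d) satisfy all four rules.

(a)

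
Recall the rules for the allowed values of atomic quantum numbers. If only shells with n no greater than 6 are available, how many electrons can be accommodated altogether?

182

Total orbitals = 1² + 2² + 3² + 4² + 5² + 6² = 91. Doubling for spin gives 182 electrons.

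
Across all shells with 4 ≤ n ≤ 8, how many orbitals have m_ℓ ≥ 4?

Work shell by shell — for each n, count the (ℓ, m_ℓ) pairs that satisfy m_ℓ ≥ 4:
n=5 → 1; n=6 → 3; n=7 → 6; n=8 → 10.
Total orbitals: 1 + 3 + 6 + 10 = 20.

20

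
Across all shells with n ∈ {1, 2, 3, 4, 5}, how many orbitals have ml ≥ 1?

20

Work shell by shell — for each n, count the (l, ml) pairs that satisfy ml ≥ 1:
n=2 → 1; n=3 → 3; n=4 → 6; n=5 → 10.
Total orbitals: 1 + 3 + 6 + 10 = 20.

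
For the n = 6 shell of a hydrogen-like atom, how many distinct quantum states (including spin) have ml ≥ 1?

30

The n = 6 shell has l = 0 through 5; check each.
Contributions: l=1 → 1; l=2 → 2; l=3 → 3; l=4 → 4; l=5 → 5.
Orbitals: 1 + 2 + 3 + 4 + 5 = 15. Each orbital carries two spin states, so 15 × 2 = 30 states.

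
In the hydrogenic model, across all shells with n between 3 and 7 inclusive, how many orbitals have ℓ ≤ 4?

Count contributing orbitals for each principal shell:
n=3 → 9; n=4 → 16; n=5 → 25; n=6 → 25; n=7 → 25.
Total orbitals: 9 + 16 + 25 + 25 + 25 = 100.

100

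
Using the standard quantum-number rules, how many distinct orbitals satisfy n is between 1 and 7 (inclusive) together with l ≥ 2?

For each n in the range, tally the orbitals obeying l ≥ 2:
n=3 → 5; n=4 → 12; n=5 → 21; n=6 → 32; n=7 → 45.
Total orbitals: 5 + 12 + 21 + 32 + 45 = 115.

115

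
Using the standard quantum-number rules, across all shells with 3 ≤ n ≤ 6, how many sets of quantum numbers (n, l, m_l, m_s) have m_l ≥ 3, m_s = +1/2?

Per-shell orbital counts meeting the constraint:
n=4 → 1; n=5 → 3; n=6 → 6.
Orbitals: 1 + 3 + 6 = 10. With m_s fixed to +1/2 there is one state per orbital, so 10 states.

10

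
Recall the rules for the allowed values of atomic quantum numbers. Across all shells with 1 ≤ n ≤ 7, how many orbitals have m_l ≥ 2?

Treat each shell separately and count matching orbitals:
n=3 → 1; n=4 → 3; n=5 → 6; n=6 → 10; n=7 → 15.
Total orbitals: 1 + 3 + 6 + 10 + 15 = 35.

35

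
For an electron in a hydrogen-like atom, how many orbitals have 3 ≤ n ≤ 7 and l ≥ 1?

Go shell by shell, enumerating (l, m_l) with l ≥ 1:
n=3 → 8; n=4 → 15; n=5 → 24; n=6 → 35; n=7 → 48.
Total orbitals: 8 + 15 + 24 + 35 + 48 = 130.

130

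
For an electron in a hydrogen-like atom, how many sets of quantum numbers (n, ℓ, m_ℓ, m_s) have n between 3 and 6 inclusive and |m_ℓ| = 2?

Work shell by shell — for each n, count the (ℓ, m_ℓ) pairs that satisfy |m_ℓ| = 2:
n=3 → 2; n=4 → 4; n=5 → 6; n=6 → 8.
Orbitals: 2 + 4 + 6 + 8 = 20. Including both spin states (m_s = ±1/2) gives 2 × 20 = 40 states.

40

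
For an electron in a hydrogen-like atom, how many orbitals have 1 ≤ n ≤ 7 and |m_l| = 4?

Work shell by shell — for each n, count the (l, m_l) pairs that satisfy |m_l| = 4:
n=5 → 2; n=6 → 4; n=7 → 6.
Total orbitals: 2 + 4 + 6 = 12.

12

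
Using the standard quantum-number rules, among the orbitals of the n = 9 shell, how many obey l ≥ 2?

The n = 9 shell has l = 0 through 8; check each.
The (l, m_l) pairs meeting l ≥ 2 give: l=2 → 5; l=3 → 7; l=4 → 9; l=5 → 11; l=6 → 13; l=7 → 15; l=8 → 17.
Total orbitals: 5 + 7 + 9 + 11 + 13 + 15 + 17 = 77.

77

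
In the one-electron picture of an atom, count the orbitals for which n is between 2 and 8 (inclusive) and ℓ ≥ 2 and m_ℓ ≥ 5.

10

Go shell by shell, enumerating (ℓ, m_ℓ) with ℓ ≥ 2 and m_ℓ ≥ 5:
n=6 → 1; n=7 → 3; n=8 → 6.
Total orbitals: 1 + 3 + 6 = 10.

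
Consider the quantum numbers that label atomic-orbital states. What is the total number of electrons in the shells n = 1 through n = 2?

Shell n has n² orbitals: 1²=1 + 2²=4 = 5 orbitals.
Two spin states per orbital: 2 × 5 = 10 electrons.

10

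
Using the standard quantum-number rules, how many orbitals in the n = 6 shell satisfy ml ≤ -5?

1

With n = 6 the allowed l are 0, 1, …, 5.
Contributions: l=5 → 1.
Total orbitals: 1.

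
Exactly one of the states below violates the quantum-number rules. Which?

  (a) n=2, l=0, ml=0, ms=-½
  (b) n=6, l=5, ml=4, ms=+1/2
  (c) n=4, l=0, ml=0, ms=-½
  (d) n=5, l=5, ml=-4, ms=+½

(d)

(d) has l = 5 ≥ n = 5, violating 0 ≤ l ≤ n−1.
The remaining sets (a), (b), (c) satisfy all four rules.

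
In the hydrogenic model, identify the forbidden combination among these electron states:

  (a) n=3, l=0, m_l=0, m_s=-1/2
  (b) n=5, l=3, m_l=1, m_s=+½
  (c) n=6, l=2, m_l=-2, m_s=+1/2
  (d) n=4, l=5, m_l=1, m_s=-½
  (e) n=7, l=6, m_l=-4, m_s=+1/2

(d) has l = 5 ≥ n = 4, violating 0 ≤ l ≤ n−1.
The remaining sets (a), (b), (c), (e) satisfy all four rules.

(d)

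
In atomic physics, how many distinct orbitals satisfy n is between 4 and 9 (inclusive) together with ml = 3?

Per-shell orbital counts meeting the constraint:
n=4 → 1; n=5 → 2; n=6 → 3; n=7 → 4; n=8 → 5; n=9 → 6.
Total orbitals: 1 + 2 + 3 + 4 + 5 + 6 = 21.

21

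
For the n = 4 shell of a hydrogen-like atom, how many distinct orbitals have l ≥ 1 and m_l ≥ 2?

Go through l = 0, …, 3 (the values permitted for n = 4).
The (l, m_l) pairs meeting l ≥ 1 and m_l ≥ 2 give: l=2 → 1; l=3 → 2.
Total orbitals: 1 + 2 = 3.

3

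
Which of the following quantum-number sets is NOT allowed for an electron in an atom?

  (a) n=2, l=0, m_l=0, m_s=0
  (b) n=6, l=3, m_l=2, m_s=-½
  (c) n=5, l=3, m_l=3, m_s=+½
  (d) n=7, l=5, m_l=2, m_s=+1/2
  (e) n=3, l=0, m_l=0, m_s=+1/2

(a) has m_s = 0, but an electron's spin must be ±1/2.
The remaining sets (b), (c), (d), (e) satisfy all four rules.

(a)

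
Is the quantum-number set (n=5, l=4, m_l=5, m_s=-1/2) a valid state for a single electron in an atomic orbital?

No

The magnetic quantum number must satisfy −l ≤ m_l ≤ l. With l = 4, m_l can only be -4, -3, -2, -1, 0, 1, 2, 3, 4, so m_l = 5 is forbidden.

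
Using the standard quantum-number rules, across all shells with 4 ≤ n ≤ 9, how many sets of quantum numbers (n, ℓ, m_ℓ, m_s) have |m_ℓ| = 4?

60

Work shell by shell — for each n, count the (ℓ, m_ℓ) pairs that satisfy |m_ℓ| = 4:
n=5 → 2; n=6 → 4; n=7 → 6; n=8 → 8; n=9 → 10.
Orbitals: 2 + 4 + 6 + 8 + 10 = 30. Including both spin states (m_s = ±1/2) gives 2 × 30 = 60 states.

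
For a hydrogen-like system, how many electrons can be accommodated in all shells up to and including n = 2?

10

Total orbitals = 1² + 2² = 5. Doubling for spin gives 10 electrons.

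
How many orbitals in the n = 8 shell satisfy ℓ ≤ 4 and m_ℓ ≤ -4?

1

Go through ℓ = 0, …, 7 (the values permitted for n = 8).
The (ℓ, m_ℓ) pairs meeting ℓ ≤ 4 and m_ℓ ≤ -4 give: ℓ=4 → 1.
Total orbitals: 1.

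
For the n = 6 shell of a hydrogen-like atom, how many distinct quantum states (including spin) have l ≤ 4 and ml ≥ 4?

2

The (l, ml) pairs meeting l ≤ 4 and ml ≥ 4 give: l=4 → 1.
Orbitals: 1. Each orbital carries two spin states, so 1 × 2 = 2 states.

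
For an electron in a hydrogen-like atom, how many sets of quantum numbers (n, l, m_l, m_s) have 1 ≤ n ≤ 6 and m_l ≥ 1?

70

Count contributing orbitals for each principal shell:
n=2 → 1; n=3 → 3; n=4 → 6; n=5 → 10; n=6 → 15.
Orbitals: 1 + 3 + 6 + 10 + 15 = 35. Including both spin states (m_s = ±1/2) gives 2 × 35 = 70 states.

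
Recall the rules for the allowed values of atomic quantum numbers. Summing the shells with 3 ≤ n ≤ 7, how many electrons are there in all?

270

Shell n has n² orbitals: 3²=9 + 4²=16 + 5²=25 + 6²=36 + 7²=49 = 135 orbitals.
Two spin states per orbital: 2 × 135 = 270 electrons.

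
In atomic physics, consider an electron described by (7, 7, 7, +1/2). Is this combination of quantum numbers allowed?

The orbital quantum number must satisfy 0 ≤ l ≤ n−1. With n = 7 the allowed l values are 0, 1, 2, 3, 4, 5, 6, so l = 7 is out of range.

Invalid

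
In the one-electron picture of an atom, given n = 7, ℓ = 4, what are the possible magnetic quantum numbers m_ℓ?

-4, -3, -2, -1, 0, 1, 2, 3, 4

m_ℓ takes every integer from −ℓ to +ℓ. With ℓ = 4 that gives the 9 values -4, -3, -2, -1, 0, 1, 2, 3, 4.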